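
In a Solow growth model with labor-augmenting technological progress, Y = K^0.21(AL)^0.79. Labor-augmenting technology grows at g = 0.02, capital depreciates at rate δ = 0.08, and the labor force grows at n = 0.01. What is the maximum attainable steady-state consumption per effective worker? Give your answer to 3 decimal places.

c_gold ≈ 0.938

The effective depreciation rate is n + g + δ = 0.01 + 0.02 + 0.08 = 0.11.
At the golden rule the marginal product of capital equals n+g+δ: 0.21·k^(0.21−1) = 0.11. Solving, k_gold = (0.21/0.11)^(1/0.79) ≈ 2.2671.
y_gold = 2.2671^0.21 ≈ 1.1875.
c_gold = y_gold − (n+g+δ)·k_gold = 1.1875 − 0.11·2.2671 ≈ 0.9382.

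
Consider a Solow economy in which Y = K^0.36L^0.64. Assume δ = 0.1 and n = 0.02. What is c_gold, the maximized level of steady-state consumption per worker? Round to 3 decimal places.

The effective depreciation rate is n + δ = 0.02 + 0.1 = 0.12.
Maximizing c = f(k) − (n+δ)·k gives f'(k) = n+δ, i.e. 0.36·k^(0.36−1) = 0.12, so k_gold = (0.36/0.12)^(1/0.64) ≈ 5.5655.
y_gold = 5.5655^0.36 ≈ 1.8552.
c_gold = y_gold − (n+δ)·k_gold = 1.8552 − 0.12·5.5655 ≈ 1.1873.

c_gold ≈ 1.187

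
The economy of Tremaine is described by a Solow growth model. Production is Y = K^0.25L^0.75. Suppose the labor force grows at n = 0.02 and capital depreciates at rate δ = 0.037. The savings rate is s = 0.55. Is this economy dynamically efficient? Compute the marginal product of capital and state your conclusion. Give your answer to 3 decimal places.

dynamically inefficient; MPK ≈ 0.026

Capital per worker breaks even when investment replaces (n + δ)·k; here n + δ = 0.057.
Steady-state k*: s·k^0.25 = 0.057·k gives k* = (0.55/0.057)^(1/0.75) ≈ 20.5424.
MPK = 0.25·20.5424^(-0.75) ≈ 0.0259.
MPK < n+δ = 0.057, so the economy is dynamically inefficient (over-saving).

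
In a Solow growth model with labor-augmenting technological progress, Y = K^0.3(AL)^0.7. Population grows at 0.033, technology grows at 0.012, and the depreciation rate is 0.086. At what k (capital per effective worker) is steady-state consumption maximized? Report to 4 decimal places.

k_gold ≈ 3.2664

The effective depreciation rate is n + g + δ = 0.033 + 0.012 + 0.086 = 0.131.
Maximizing c = f(k) − (n+g+δ)·k gives f'(k) = n+g+δ, i.e. 0.3·k^(0.3−1) = 0.131, so k_gold = (0.3/0.131)^(1/0.7) ≈ 3.2664.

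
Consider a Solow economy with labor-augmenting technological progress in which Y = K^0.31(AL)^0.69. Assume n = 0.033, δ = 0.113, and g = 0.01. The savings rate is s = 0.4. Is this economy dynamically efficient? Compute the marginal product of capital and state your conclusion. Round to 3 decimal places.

dynamically inefficient; MPK ≈ 0.121

Capital per effective worker breaks even when investment replaces (n + g + δ)·k; here n + g + δ = 0.156.
Steady-state k*: s·k^0.31 = 0.156·k gives k* = (0.4/0.156)^(1/0.69) ≈ 3.9144.
MPK = 0.31·3.9144^(-0.69) ≈ 0.1209.
MPK < n+g+δ = 0.156, so the economy is dynamically inefficient (over-saving).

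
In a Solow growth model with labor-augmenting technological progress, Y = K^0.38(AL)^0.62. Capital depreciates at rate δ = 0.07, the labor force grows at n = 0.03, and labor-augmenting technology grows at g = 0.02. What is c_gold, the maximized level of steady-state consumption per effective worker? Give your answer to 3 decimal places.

The effective depreciation rate is n + g + δ = 0.03 + 0.02 + 0.07 = 0.12.
Setting f'(k) = n+g+δ gives 0.38·k^(0.38−1) = 0.12, hence k_gold = (0.38/0.12)^(1/0.62) ≈ 6.4183.
y_gold = 6.4183^0.38 ≈ 2.0268.
c_gold = y_gold − (n+g+δ)·k_gold = 2.0268 − 0.12·6.4183 ≈ 1.2566.

c_gold ≈ 1.257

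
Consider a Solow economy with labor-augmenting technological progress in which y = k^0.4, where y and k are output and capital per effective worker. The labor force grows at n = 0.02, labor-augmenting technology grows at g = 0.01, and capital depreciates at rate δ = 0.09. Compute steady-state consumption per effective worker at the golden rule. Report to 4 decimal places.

Capital per effective worker breaks even when investment replaces (n + g + δ)·k; here n + g + δ = 0.12.
Golden rule sets MPK = n+g+δ: 0.4·k^(0.4−1) = 0.12, so k_gold = (0.4/0.12)^(1/0.6) ≈ 7.4381.
y_gold = 7.4381^0.4 ≈ 2.2314.
c_gold = y_gold − (n+g+δ)·k_gold = 2.2314 − 0.12·7.4381 ≈ 1.3389.

c_gold ≈ 1.3389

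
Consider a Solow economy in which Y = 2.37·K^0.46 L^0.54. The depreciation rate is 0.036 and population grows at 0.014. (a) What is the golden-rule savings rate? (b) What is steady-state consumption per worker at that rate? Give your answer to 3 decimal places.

n + δ = 0.014 + 0.036 = 0.05.
For Cobb-Douglas, s_gold equals capital's share: s_gold = 0.46.
Golden rule sets MPK = n+δ: 0.46·2.37·k^(0.46−1) = 0.05, so k_gold = (0.46·2.37/0.05)^(1/0.54) ≈ 301.1416.
y_gold = 2.37·301.1416^0.46 ≈ 32.7328; c_gold = (1−0.46)·y_gold ≈ 17.6757.

(a) s_gold = 0.460; (b) c_gold ≈ 17.676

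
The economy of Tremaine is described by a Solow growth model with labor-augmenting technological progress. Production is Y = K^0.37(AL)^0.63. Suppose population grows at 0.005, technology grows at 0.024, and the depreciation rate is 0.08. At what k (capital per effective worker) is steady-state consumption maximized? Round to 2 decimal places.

Break-even investment rate: n + g + δ = 0.005 + 0.024 + 0.08 = 0.109.
Maximizing c = f(k) − (n+g+δ)·k gives f'(k) = n+g+δ, i.e. 0.37·k^(0.37−1) = 0.109, so k_gold = (0.37/0.109)^(1/0.63) ≈ 6.9583.

k_gold ≈ 6.96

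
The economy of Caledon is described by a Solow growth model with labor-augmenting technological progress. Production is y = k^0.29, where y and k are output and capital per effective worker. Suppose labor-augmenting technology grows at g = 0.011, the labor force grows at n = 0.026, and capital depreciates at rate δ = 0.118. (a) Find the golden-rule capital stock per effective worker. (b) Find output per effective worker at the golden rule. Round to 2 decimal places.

(a) k_gold ≈ 2.42; (b) y_gold ≈ 1.29

Break-even investment rate: n + g + δ = 0.026 + 0.011 + 0.118 = 0.155.
Maximizing c = f(k) − (n+g+δ)·k gives f'(k) = n+g+δ, i.e. 0.29·k^(0.29−1) = 0.155, so k_gold = (0.29/0.155)^(1/0.71) ≈ 2.4165.
y_gold = 2.4165^0.29 ≈ 1.2916.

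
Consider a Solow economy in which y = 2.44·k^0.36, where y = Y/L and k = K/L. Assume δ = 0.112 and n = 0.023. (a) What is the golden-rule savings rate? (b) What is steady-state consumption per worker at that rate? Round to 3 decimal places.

The effective depreciation rate is n + δ = 0.023 + 0.112 = 0.135.
For Cobb-Douglas, s_gold equals capital's share: s_gold = 0.36.
Golden rule sets MPK = n+δ: 0.36·2.44·k^(0.36−1) = 0.135, so k_gold = (0.36·2.44/0.135)^(1/0.64) ≈ 18.6583.
y_gold = 2.44·18.6583^0.36 ≈ 6.9969; c_gold = (1−0.36)·y_gold ≈ 4.4780.

(a) s_gold = 0.360; (b) c_gold ≈ 4.478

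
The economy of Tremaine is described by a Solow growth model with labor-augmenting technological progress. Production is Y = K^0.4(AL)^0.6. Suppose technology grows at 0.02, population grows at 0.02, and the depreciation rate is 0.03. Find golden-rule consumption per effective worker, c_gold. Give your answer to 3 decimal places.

Capital per effective worker breaks even when investment replaces (n + g + δ)·k; here n + g + δ = 0.07.
Setting f'(k) = n+g+δ gives 0.4·k^(0.4−1) = 0.07, hence k_gold = (0.4/0.07)^(1/0.6) ≈ 18.2643.
y_gold = 18.2643^0.4 ≈ 3.1963.
c_gold = y_gold − (n+g+δ)·k_gold = 3.1963 − 0.07·18.2643 ≈ 1.9178.

c_gold ≈ 1.918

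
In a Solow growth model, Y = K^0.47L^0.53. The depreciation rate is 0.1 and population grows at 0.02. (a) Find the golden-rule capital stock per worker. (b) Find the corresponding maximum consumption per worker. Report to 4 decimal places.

n + δ = 0.02 + 0.1 = 0.12.
At the golden rule the marginal product of capital equals n+δ: 0.47·k^(0.47−1) = 0.12. Solving, k_gold = (0.47/0.12)^(1/0.53) ≈ 13.1435.
y_gold = 13.1435^0.47 ≈ 3.3558; c_gold = y_gold − 0.12·k_gold ≈ 1.7786.

(a) k_gold ≈ 13.1435; (b) c_gold ≈ 1.7786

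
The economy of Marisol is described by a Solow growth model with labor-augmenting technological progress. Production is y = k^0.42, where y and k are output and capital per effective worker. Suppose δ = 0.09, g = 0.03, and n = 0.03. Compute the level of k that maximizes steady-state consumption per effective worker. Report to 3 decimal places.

The effective depreciation rate is n + g + δ = 0.03 + 0.03 + 0.09 = 0.15.
Setting f'(k) = n+g+δ gives 0.42·k^(0.42−1) = 0.15, hence k_gold = (0.42/0.15)^(1/0.58) ≈ 5.9015.

k_gold ≈ 5.901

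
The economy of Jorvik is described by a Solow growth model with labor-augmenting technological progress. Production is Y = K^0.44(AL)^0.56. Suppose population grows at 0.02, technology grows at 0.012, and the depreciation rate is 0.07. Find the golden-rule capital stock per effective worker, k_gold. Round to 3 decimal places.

k_gold ≈ 13.604

Capital per effective worker breaks even when investment replaces (n + g + δ)·k; here n + g + δ = 0.102.
At the golden rule the marginal product of capital equals n+g+δ: 0.44·k^(0.44−1) = 0.102. Solving, k_gold = (0.44/0.102)^(1/0.56) ≈ 13.6040.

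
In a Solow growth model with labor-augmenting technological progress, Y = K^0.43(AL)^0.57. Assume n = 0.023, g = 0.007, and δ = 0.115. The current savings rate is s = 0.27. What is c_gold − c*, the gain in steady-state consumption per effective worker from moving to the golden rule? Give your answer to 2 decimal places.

The effective depreciation rate is n + g + δ = 0.023 + 0.007 + 0.115 = 0.145.
Current steady state (s = 0.27): k* = (0.27/0.145)^(1/0.57) ≈ 2.9763, y* = 2.9763^0.43 ≈ 1.5984, c* = (1−0.27)·1.5984 ≈ 1.1668.
Setting f'(k) = n+g+δ gives 0.43·k^(0.43−1) = 0.145, hence k_gold = (0.43/0.145)^(1/0.57) ≈ 6.7336.
y_gold = 6.7336^0.43 ≈ 2.2706, c_gold = y_gold − 0.145·k_gold ≈ 1.2943.
Gain: Δc = 1.2943 − 1.1668 ≈ 0.1274.

Δc ≈ 0.13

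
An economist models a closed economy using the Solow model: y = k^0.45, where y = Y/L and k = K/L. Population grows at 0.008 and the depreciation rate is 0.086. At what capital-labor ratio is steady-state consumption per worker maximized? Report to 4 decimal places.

n + δ = 0.008 + 0.086 = 0.094.
Setting f'(k) = n+δ gives 0.45·k^(0.45−1) = 0.094, hence k_gold = (0.45/0.094)^(1/0.55) ≈ 17.2392.

k_gold ≈ 17.2392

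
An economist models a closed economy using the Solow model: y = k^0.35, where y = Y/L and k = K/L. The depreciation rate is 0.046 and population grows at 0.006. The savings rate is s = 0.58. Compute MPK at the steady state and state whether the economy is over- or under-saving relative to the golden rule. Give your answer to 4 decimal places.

n + δ = 0.006 + 0.046 = 0.052.
Steady-state k*: s·k^0.35 = 0.052·k gives k* = (0.58/0.052)^(1/0.65) ≈ 40.8717.
MPK = 0.35·40.8717^(-0.65) ≈ 0.0314.
MPK < n+δ = 0.052, so the economy is dynamically inefficient (over-saving).

over-saving; MPK ≈ 0.0314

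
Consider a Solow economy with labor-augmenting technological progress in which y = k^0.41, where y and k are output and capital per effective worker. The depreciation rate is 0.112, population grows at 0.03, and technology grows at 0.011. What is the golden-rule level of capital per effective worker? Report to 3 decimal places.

k_gold ≈ 5.316

Capital per effective worker breaks even when investment replaces (n + g + δ)·k; here n + g + δ = 0.153.
Maximizing c = f(k) − (n+g+δ)·k gives f'(k) = n+g+δ, i.e. 0.41·k^(0.41−1) = 0.153, so k_gold = (0.41/0.153)^(1/0.59) ≈ 5.3159.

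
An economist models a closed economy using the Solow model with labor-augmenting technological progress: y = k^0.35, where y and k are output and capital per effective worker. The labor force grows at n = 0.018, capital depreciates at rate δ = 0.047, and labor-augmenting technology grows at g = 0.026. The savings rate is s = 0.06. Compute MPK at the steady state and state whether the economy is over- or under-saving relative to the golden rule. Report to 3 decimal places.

under-saving; MPK ≈ 0.531

Break-even investment rate: n + g + δ = 0.018 + 0.026 + 0.047 = 0.091.
Steady-state k*: s·k^0.35 = 0.091·k gives k* = (0.06/0.091)^(1/0.65) ≈ 0.5269.
MPK = 0.35·0.5269^(-0.65) ≈ 0.5308.
MPK > n+g+δ = 0.091, so the economy is dynamically efficient (under-saving).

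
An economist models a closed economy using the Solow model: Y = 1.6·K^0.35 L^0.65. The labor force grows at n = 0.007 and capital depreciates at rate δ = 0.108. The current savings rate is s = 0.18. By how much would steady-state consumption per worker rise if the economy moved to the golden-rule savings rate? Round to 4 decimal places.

Δc ≈ 0.2882

The effective depreciation rate is n + δ = 0.007 + 0.108 = 0.115.
Current steady state (s = 0.18): k* = (0.18·1.6/0.115)^(1/0.65) ≈ 4.1056, y* = 1.6·4.1056^0.35 ≈ 2.6230, c* = (1−0.18)·2.6230 ≈ 2.1509.
Maximizing c = f(k) − (n+δ)·k gives f'(k) = n+δ, i.e. 0.35·1.6·k^(0.35−1) = 0.115, so k_gold = (0.35·1.6/0.115)^(1/0.65) ≈ 11.4203.
y_gold = 1.6·11.4203^0.35 ≈ 3.7524, c_gold = y_gold − 0.115·k_gold ≈ 2.4390.
Gain: Δc = 2.4390 − 2.1509 ≈ 0.2882.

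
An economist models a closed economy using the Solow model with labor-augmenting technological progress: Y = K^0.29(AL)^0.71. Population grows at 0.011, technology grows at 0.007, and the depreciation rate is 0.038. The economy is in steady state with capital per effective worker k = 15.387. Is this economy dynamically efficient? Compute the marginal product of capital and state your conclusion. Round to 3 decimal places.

The effective depreciation rate is n + g + δ = 0.011 + 0.007 + 0.038 = 0.056.
MPK = 0.29·k^(0.29−1) = 0.29·15.387^(-0.71) ≈ 0.0416.
MPK < 0.056, so the economy is dynamically inefficient (over-saving).

dynamically inefficient; MPK ≈ 0.042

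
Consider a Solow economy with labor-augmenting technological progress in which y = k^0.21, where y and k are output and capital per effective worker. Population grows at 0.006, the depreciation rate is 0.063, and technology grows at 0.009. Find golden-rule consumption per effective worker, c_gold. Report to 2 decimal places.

The effective depreciation rate is n + g + δ = 0.006 + 0.009 + 0.063 = 0.078.
Golden rule sets MPK = n+g+δ: 0.21·k^(0.21−1) = 0.078, so k_gold = (0.21/0.078)^(1/0.79) ≈ 3.5032.
y_gold = 3.5032^0.21 ≈ 1.3012.
c_gold = y_gold − (n+g+δ)·k_gold = 1.3012 − 0.078·3.5032 ≈ 1.0279.

c_gold ≈ 1.03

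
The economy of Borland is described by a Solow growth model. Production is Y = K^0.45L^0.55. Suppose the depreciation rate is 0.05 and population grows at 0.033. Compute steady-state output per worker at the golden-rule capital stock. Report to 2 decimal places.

The effective depreciation rate is n + δ = 0.033 + 0.05 = 0.083.
Maximizing c = f(k) − (n+δ)·k gives f'(k) = n+δ, i.e. 0.45·k^(0.45−1) = 0.083, so k_gold = (0.45/0.083)^(1/0.55) ≈ 21.6167.
Output: y_gold = k_gold^0.45 = 21.6167^0.45 ≈ 3.9871.

y_gold ≈ 3.99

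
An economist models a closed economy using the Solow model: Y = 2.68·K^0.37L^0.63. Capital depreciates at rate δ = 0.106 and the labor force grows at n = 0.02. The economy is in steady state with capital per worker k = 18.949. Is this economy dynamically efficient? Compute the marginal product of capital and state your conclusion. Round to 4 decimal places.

Break-even investment rate: n + δ = 0.02 + 0.106 = 0.126.
MPK = 0.37·2.68·k^(0.37−1) = 0.37·2.68·18.949^(-0.63) ≈ 0.1554.
MPK > 0.126, so the economy is dynamically efficient (under-saving).

dynamically efficient; MPK ≈ 0.1554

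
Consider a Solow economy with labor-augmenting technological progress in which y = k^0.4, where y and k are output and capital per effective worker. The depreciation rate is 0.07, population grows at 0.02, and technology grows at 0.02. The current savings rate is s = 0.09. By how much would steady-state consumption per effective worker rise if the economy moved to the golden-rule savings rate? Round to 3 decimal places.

n + g + δ = 0.02 + 0.02 + 0.07 = 0.11.
Current steady state (s = 0.09): k* = (0.09/0.11)^(1/0.6) ≈ 0.7157, y* = 0.7157^0.4 ≈ 0.8748, c* = (1−0.09)·0.8748 ≈ 0.7961.
Golden rule sets MPK = n+g+δ: 0.4·k^(0.4−1) = 0.11, so k_gold = (0.4/0.11)^(1/0.6) ≈ 8.5990.
y_gold = 8.5990^0.4 ≈ 2.3647, c_gold = y_gold − 0.11·k_gold ≈ 1.4188.
Gain: Δc = 1.4188 − 0.7961 ≈ 0.6228.

Δc ≈ 0.623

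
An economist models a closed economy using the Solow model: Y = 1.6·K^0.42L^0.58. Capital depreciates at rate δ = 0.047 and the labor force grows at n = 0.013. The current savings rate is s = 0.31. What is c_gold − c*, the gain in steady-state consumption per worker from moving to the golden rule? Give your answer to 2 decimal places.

Δc ≈ 0.24

The effective depreciation rate is n + δ = 0.013 + 0.047 = 0.06.
Current steady state (s = 0.31): k* = (0.31·1.6/0.06)^(1/0.58) ≈ 38.1596, y* = 1.6·38.1596^0.42 ≈ 7.3857, c* = (1−0.31)·7.3857 ≈ 5.0962.
Golden rule sets MPK = n+δ: 0.42·1.6·k^(0.42−1) = 0.06, so k_gold = (0.42·1.6/0.06)^(1/0.58) ≈ 64.4164.
y_gold = 1.6·64.4164^0.42 ≈ 9.2023, c_gold = y_gold − 0.06·k_gold ≈ 5.3374.
Gain: Δc = 5.3374 − 5.0962 ≈ 0.2412.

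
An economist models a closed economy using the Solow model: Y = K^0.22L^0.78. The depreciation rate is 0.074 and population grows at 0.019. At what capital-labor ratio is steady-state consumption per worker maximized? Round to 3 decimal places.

The effective depreciation rate is n + δ = 0.019 + 0.074 = 0.093.
Maximizing c = f(k) − (n+δ)·k gives f'(k) = n+δ, i.e. 0.22·k^(0.22−1) = 0.093, so k_gold = (0.22/0.093)^(1/0.78) ≈ 3.0159.

k_gold ≈ 3.016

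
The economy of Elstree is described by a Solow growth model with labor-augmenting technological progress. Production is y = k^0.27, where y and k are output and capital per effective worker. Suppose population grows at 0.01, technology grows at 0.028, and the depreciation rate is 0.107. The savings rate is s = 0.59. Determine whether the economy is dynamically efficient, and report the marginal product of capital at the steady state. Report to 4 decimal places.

n + g + δ = 0.01 + 0.028 + 0.107 = 0.145.
Steady-state k*: s·k^0.27 = 0.145·k gives k* = (0.59/0.145)^(1/0.73) ≈ 6.8377.
MPK = 0.27·6.8377^(-0.73) ≈ 0.0664.
MPK < n+g+δ = 0.145, so the economy is dynamically inefficient (over-saving).

dynamically inefficient; MPK ≈ 0.0664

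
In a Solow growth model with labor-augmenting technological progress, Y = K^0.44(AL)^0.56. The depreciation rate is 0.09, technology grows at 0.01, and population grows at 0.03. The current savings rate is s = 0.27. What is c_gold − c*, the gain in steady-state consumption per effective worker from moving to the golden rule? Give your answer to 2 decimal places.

Δc ≈ 0.16

The effective depreciation rate is n + g + δ = 0.03 + 0.01 + 0.09 = 0.13.
Current steady state (s = 0.27): k* = (0.27/0.13)^(1/0.56) ≈ 3.6883, y* = 3.6883^0.44 ≈ 1.7758, c* = (1−0.27)·1.7758 ≈ 1.2964.
Maximizing c = f(k) − (n+g+δ)·k gives f'(k) = n+g+δ, i.e. 0.44·k^(0.44−1) = 0.13, so k_gold = (0.44/0.13)^(1/0.56) ≈ 8.8217.
y_gold = 8.8217^0.44 ≈ 2.6064, c_gold = y_gold − 0.13·k_gold ≈ 1.4596.
Gain: Δc = 1.4596 − 1.2964 ≈ 0.1632.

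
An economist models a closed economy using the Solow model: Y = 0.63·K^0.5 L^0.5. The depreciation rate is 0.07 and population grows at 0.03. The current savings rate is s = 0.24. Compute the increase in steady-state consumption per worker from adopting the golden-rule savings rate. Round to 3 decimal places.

Δc ≈ 0.268

Capital per worker breaks even when investment replaces (n + δ)·k; here n + δ = 0.1.
Current steady state (s = 0.24): k* = (0.24·0.63/0.1)^(1/0.5) ≈ 2.2861, y* = 0.63·2.2861^0.5 ≈ 0.9526, c* = (1−0.24)·0.9526 ≈ 0.7239.
At the golden rule the marginal product of capital equals n+δ: 0.5·0.63·k^(0.5−1) = 0.1. Solving, k_gold = (0.5·0.63/0.1)^(1/0.5) ≈ 9.9225.
y_gold = 0.63·9.9225^0.5 ≈ 1.9845, c_gold = y_gold − 0.1·k_gold ≈ 0.9922.
Gain: Δc = 0.9922 − 0.7239 ≈ 0.2683.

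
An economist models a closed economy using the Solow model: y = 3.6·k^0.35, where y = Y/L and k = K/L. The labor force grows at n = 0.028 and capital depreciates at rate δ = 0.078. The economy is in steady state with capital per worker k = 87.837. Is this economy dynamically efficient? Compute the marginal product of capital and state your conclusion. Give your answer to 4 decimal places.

n + δ = 0.028 + 0.078 = 0.106.
MPK = 0.35·3.6·k^(0.35−1) = 0.35·3.6·87.837^(-0.65) ≈ 0.0687.
MPK < 0.106, so the economy is dynamically inefficient (over-saving).

dynamically inefficient; MPK ≈ 0.0687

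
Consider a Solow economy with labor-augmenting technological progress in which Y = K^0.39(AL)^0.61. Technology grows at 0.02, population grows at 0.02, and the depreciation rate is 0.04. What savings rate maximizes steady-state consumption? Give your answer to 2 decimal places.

s_gold = 0.39

n + g + δ = 0.02 + 0.02 + 0.04 = 0.08.
At the golden rule MPK = n+g+δ, and in any Cobb-Douglas steady state s = (n+g+δ)·k/y = MPK·k/y = capital's share 0.39.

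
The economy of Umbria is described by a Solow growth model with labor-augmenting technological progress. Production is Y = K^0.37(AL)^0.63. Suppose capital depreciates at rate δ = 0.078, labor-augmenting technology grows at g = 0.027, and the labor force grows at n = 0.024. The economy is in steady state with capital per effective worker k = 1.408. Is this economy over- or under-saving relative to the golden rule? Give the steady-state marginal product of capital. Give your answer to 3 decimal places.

Break-even investment rate: n + g + δ = 0.024 + 0.027 + 0.078 = 0.129.
MPK = 0.37·k^(0.37−1) = 0.37·1.408^(-0.63) ≈ 0.2983.
MPK > 0.129, so the economy is dynamically efficient (under-saving).

under-saving; MPK ≈ 0.298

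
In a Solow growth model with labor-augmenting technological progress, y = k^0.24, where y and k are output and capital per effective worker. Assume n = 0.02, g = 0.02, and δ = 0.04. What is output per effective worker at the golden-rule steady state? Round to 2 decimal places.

y_gold ≈ 1.41

The effective depreciation rate is n + g + δ = 0.02 + 0.02 + 0.04 = 0.08.
Setting f'(k) = n+g+δ gives 0.24·k^(0.24−1) = 0.08, hence k_gold = (0.24/0.08)^(1/0.76) ≈ 4.2442.
Output: y_gold = k_gold^0.24 = 4.2442^0.24 ≈ 1.4147.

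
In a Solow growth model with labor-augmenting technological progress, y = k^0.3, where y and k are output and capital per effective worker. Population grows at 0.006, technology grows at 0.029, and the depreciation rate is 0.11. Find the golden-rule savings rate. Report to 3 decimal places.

Break-even investment rate: n + g + δ = 0.006 + 0.029 + 0.11 = 0.145.
At the golden rule MPK = n+g+δ, and in any Cobb-Douglas steady state s = (n+g+δ)·k/y = MPK·k/y = capital's share 0.3.

s_gold = 0.300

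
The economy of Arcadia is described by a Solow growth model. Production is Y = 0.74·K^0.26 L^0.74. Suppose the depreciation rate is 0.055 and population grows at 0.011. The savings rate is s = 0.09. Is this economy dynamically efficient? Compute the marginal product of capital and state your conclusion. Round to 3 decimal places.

Break-even investment rate: n + δ = 0.011 + 0.055 = 0.066.
Steady-state k*: s·A·k^0.26 = 0.066·k gives k* = (0.09·0.74/0.066)^(1/0.74) ≈ 1.0123.
MPK = 0.26·0.74·1.0123^(-0.74) ≈ 0.1907.
MPK > n+δ = 0.066, so the economy is dynamically efficient (under-saving).

dynamically efficient; MPK ≈ 0.191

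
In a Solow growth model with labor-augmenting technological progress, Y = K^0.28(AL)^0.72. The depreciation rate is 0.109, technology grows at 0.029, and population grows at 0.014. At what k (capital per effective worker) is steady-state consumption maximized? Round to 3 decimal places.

Break-even investment rate: n + g + δ = 0.014 + 0.029 + 0.109 = 0.152.
At the golden rule the marginal product of capital equals n+g+δ: 0.28·k^(0.28−1) = 0.152. Solving, k_gold = (0.28/0.152)^(1/0.72) ≈ 2.3361.

k_gold ≈ 2.336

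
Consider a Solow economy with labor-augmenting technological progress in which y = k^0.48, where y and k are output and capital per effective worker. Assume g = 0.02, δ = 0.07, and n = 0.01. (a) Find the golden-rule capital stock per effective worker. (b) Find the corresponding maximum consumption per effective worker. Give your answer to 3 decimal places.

The effective depreciation rate is n + g + δ = 0.01 + 0.02 + 0.07 = 0.1.
Setting f'(k) = n+g+δ gives 0.48·k^(0.48−1) = 0.1, hence k_gold = (0.48/0.1)^(1/0.52) ≈ 20.4211.
y_gold = 20.4211^0.48 ≈ 4.2544; c_gold = y_gold − 0.1·k_gold ≈ 2.2123.

(a) k_gold ≈ 20.421; (b) c_gold ≈ 2.212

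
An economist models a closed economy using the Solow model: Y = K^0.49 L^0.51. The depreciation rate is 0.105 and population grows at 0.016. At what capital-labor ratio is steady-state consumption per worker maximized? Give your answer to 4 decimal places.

k_gold ≈ 15.5239

The effective depreciation rate is n + δ = 0.016 + 0.105 = 0.121.
At the golden rule the marginal product of capital equals n+δ: 0.49·k^(0.49−1) = 0.121. Solving, k_gold = (0.49/0.121)^(1/0.51) ≈ 15.5239.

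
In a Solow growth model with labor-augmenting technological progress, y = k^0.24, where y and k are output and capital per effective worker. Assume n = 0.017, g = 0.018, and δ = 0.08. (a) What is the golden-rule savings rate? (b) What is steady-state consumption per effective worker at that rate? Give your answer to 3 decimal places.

n + g + δ = 0.017 + 0.018 + 0.08 = 0.115.
For Cobb-Douglas, s_gold equals capital's share: s_gold = 0.24.
Setting f'(k) = n+g+δ gives 0.24·k^(0.24−1) = 0.115, hence k_gold = (0.24/0.115)^(1/0.76) ≈ 2.6328.
y_gold = 2.6328^0.24 ≈ 1.2615; c_gold = (1−0.24)·y_gold ≈ 0.9588.

(a) s_gold = 0.240; (b) c_gold ≈ 0.959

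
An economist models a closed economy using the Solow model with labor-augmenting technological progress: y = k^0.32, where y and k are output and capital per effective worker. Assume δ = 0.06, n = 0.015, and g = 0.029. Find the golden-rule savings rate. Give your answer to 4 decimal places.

Capital per effective worker breaks even when investment replaces (n + g + δ)·k; here n + g + δ = 0.104.
At the golden rule MPK = n+g+δ, and in any Cobb-Douglas steady state s = (n+g+δ)·k/y = MPK·k/y = capital's share 0.32.

s_gold = 0.3200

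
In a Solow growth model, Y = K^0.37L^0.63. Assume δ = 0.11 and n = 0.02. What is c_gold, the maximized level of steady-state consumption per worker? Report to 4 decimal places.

n + δ = 0.02 + 0.11 = 0.13.
Golden rule sets MPK = n+δ: 0.37·k^(0.37−1) = 0.13, so k_gold = (0.37/0.13)^(1/0.63) ≈ 5.2607.
y_gold = 5.2607^0.37 ≈ 1.8484.
c_gold = y_gold − (n+δ)·k_gold = 1.8484 − 0.13·5.2607 ≈ 1.1645.

c_gold ≈ 1.1645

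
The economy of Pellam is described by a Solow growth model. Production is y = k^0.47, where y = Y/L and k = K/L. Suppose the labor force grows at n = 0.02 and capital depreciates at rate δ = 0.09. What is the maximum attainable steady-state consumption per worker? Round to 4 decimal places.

c_gold ≈ 1.9212

The effective depreciation rate is n + δ = 0.02 + 0.09 = 0.11.
Setting f'(k) = n+δ gives 0.47·k^(0.47−1) = 0.11, hence k_gold = (0.47/0.11)^(1/0.53) ≈ 15.4885.
y_gold = 15.4885^0.47 ≈ 3.6250.
c_gold = y_gold − (n+δ)·k_gold = 3.6250 − 0.11·15.4885 ≈ 1.9212.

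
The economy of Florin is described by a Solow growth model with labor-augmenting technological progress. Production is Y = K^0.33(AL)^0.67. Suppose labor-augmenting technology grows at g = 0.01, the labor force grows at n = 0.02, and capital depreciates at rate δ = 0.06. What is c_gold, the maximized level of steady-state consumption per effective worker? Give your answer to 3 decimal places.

c_gold ≈ 1.271

n + g + δ = 0.02 + 0.01 + 0.06 = 0.09.
Setting f'(k) = n+g+δ gives 0.33·k^(0.33−1) = 0.09, hence k_gold = (0.33/0.09)^(1/0.67) ≈ 6.9534.
y_gold = 6.9534^0.33 ≈ 1.8964.
c_gold = y_gold − (n+g+δ)·k_gold = 1.8964 − 0.09·6.9534 ≈ 1.2706.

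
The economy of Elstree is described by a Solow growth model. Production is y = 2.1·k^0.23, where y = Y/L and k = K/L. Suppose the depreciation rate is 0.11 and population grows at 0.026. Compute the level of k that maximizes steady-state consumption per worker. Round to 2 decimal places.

k_gold ≈ 5.19

n + δ = 0.026 + 0.11 = 0.136.
Setting f'(k) = n+δ gives 0.23·2.1·k^(0.23−1) = 0.136, hence k_gold = (0.23·2.1/0.136)^(1/0.77) ≈ 5.1858.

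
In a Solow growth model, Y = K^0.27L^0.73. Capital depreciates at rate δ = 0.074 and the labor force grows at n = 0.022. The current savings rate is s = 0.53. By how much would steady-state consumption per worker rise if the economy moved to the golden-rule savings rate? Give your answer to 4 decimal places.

Δc ≈ 0.1859

Break-even investment rate: n + δ = 0.022 + 0.074 = 0.096.
Current steady state (s = 0.53): k* = (0.53/0.096)^(1/0.73) ≈ 10.3859, y* = 10.3859^0.27 ≈ 1.8812, c* = (1−0.53)·1.8812 ≈ 0.8842.
Maximizing c = f(k) − (n+δ)·k gives f'(k) = n+δ, i.e. 0.27·k^(0.27−1) = 0.096, so k_gold = (0.27/0.096)^(1/0.73) ≈ 4.1228.
y_gold = 4.1228^0.27 ≈ 1.4659, c_gold = y_gold − 0.096·k_gold ≈ 1.0701.
Gain: Δc = 1.0701 − 0.8842 ≈ 0.1859.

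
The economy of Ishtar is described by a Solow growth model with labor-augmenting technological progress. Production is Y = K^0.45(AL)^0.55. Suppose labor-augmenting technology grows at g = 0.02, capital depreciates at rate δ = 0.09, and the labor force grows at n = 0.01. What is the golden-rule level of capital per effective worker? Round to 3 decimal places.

n + g + δ = 0.01 + 0.02 + 0.09 = 0.12.
At the golden rule the marginal product of capital equals n+g+δ: 0.45·k^(0.45−1) = 0.12. Solving, k_gold = (0.45/0.12)^(1/0.55) ≈ 11.0584.

k_gold ≈ 11.058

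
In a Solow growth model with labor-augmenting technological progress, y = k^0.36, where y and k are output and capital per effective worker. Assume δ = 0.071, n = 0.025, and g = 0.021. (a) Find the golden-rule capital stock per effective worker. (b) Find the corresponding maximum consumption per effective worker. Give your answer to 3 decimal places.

(a) k_gold ≈ 5.790; (b) c_gold ≈ 1.204

n + g + δ = 0.025 + 0.021 + 0.071 = 0.117.
Setting f'(k) = n+g+δ gives 0.36·k^(0.36−1) = 0.117, hence k_gold = (0.36/0.117)^(1/0.64) ≈ 5.7900.
y_gold = 5.7900^0.36 ≈ 1.8818; c_gold = y_gold − 0.117·k_gold ≈ 1.2043.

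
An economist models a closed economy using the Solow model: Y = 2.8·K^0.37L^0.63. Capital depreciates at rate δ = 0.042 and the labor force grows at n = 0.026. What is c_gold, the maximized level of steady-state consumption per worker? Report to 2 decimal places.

c_gold ≈ 8.73

n + δ = 0.026 + 0.042 = 0.068.
Maximizing c = f(k) − (n+δ)·k gives f'(k) = n+δ, i.e. 0.37·2.8·k^(0.37−1) = 0.068, so k_gold = (0.37·2.8/0.068)^(1/0.63) ≈ 75.4295.
y_gold = 2.8·75.4295^0.37 ≈ 13.8627.
c_gold = y_gold − (n+δ)·k_gold = 13.8627 − 0.068·75.4295 ≈ 8.7335.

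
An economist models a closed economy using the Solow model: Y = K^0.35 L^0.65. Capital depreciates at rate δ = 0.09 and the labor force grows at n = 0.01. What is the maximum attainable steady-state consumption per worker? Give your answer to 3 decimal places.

c_gold ≈ 1.276

n + δ = 0.01 + 0.09 = 0.1.
At the golden rule the marginal product of capital equals n+δ: 0.35·k^(0.35−1) = 0.1. Solving, k_gold = (0.35/0.1)^(1/0.65) ≈ 6.8711.
y_gold = 6.8711^0.35 ≈ 1.9632.
c_gold = y_gold − (n+δ)·k_gold = 1.9632 − 0.1·6.8711 ≈ 1.2761.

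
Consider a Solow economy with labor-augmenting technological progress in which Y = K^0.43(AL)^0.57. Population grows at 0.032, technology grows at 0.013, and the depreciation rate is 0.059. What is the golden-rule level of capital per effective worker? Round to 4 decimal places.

k_gold ≈ 12.0633

The effective depreciation rate is n + g + δ = 0.032 + 0.013 + 0.059 = 0.104.
Setting f'(k) = n+g+δ gives 0.43·k^(0.43−1) = 0.104, hence k_gold = (0.43/0.104)^(1/0.57) ≈ 12.0633.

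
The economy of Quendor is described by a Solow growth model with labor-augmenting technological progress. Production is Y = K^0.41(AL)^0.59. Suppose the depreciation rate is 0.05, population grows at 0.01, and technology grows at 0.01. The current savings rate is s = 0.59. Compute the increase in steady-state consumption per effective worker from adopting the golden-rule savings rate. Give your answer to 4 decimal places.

Δc ≈ 0.2118

Capital per effective worker breaks even when investment replaces (n + g + δ)·k; here n + g + δ = 0.07.
Current steady state (s = 0.59): k* = (0.59/0.07)^(1/0.59) ≈ 37.0744, y* = 37.0744^0.41 ≈ 4.3987, c* = (1−0.59)·4.3987 ≈ 1.8035.
Setting f'(k) = n+g+δ gives 0.41·k^(0.41−1) = 0.07, hence k_gold = (0.41/0.07)^(1/0.59) ≈ 20.0061.
y_gold = 20.0061^0.41 ≈ 3.4157, c_gold = y_gold − 0.07·k_gold ≈ 2.0152.
Gain: Δc = 2.0152 − 1.8035 ≈ 0.2118.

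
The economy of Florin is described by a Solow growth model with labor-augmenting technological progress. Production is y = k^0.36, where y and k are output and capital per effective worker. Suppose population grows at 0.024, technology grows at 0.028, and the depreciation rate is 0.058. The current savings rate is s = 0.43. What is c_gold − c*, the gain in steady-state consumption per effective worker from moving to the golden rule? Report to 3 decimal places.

Capital per effective worker breaks even when investment replaces (n + g + δ)·k; here n + g + δ = 0.11.
Current steady state (s = 0.43): k* = (0.43/0.11)^(1/0.64) ≈ 8.4162, y* = 8.4162^0.36 ≈ 2.1530, c* = (1−0.43)·2.1530 ≈ 1.2272.
Golden rule sets MPK = n+g+δ: 0.36·k^(0.36−1) = 0.11, so k_gold = (0.36/0.11)^(1/0.64) ≈ 6.3760.
y_gold = 6.3760^0.36 ≈ 1.9482, c_gold = y_gold − 0.11·k_gold ≈ 1.2469.
Gain: Δc = 1.2469 − 1.2272 ≈ 0.0197.

Δc ≈ 0.020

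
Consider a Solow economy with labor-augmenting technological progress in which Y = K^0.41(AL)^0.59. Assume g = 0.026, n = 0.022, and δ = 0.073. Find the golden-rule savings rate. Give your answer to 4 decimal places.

Capital per effective worker breaks even when investment replaces (n + g + δ)·k; here n + g + δ = 0.121.
At the golden rule MPK = n+g+δ, and in any Cobb-Douglas steady state s = (n+g+δ)·k/y = MPK·k/y = capital's share 0.41.

s_gold = 0.4100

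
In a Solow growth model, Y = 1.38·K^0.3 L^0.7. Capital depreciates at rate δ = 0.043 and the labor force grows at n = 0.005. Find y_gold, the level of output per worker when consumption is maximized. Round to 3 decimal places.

Capital per worker breaks even when investment replaces (n + δ)·k; here n + δ = 0.048.
At the golden rule the marginal product of capital equals n+δ: 0.3·1.38·k^(0.3−1) = 0.048. Solving, k_gold = (0.3·1.38/0.048)^(1/0.7) ≈ 21.7169.
Output: y_gold = 1.38·k_gold^0.3 = 1.38·21.7169^0.3 ≈ 3.4747.

y_gold ≈ 3.475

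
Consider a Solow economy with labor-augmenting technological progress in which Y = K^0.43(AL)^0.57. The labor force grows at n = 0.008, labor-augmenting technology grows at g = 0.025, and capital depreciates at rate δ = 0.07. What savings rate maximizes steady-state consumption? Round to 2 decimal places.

n + g + δ = 0.008 + 0.025 + 0.07 = 0.103.
At the golden rule MPK = n+g+δ, and in any Cobb-Douglas steady state s = (n+g+δ)·k/y = MPK·k/y = capital's share 0.43.

s_gold = 0.43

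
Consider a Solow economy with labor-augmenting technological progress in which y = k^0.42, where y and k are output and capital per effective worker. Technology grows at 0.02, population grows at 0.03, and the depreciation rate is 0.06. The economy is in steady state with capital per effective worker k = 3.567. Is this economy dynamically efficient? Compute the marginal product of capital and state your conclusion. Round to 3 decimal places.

Capital per effective worker breaks even when investment replaces (n + g + δ)·k; here n + g + δ = 0.11.
MPK = 0.42·k^(0.42−1) = 0.42·3.567^(-0.58) ≈ 0.2009.
MPK > 0.11, so the economy is dynamically efficient (under-saving).

dynamically efficient; MPK ≈ 0.201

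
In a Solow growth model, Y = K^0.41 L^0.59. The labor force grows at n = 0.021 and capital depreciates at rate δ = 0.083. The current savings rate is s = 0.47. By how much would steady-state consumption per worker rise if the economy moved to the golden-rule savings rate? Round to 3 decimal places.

The effective depreciation rate is n + δ = 0.021 + 0.083 = 0.104.
Current steady state (s = 0.47): k* = (0.47/0.104)^(1/0.59) ≈ 12.8908, y* = 12.8908^0.41 ≈ 2.8524, c* = (1−0.47)·2.8524 ≈ 1.5118.
Maximizing c = f(k) − (n+δ)·k gives f'(k) = n+δ, i.e. 0.41·k^(0.41−1) = 0.104, so k_gold = (0.41/0.104)^(1/0.59) ≈ 10.2270.
y_gold = 10.2270^0.41 ≈ 2.5942, c_gold = y_gold − 0.104·k_gold ≈ 1.5306.
Gain: Δc = 1.5306 − 1.5118 ≈ 0.0188.

Δc ≈ 0.019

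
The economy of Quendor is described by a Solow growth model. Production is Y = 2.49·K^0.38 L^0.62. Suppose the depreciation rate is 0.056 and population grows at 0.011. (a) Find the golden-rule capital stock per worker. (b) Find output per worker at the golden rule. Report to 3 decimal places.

n + δ = 0.011 + 0.056 = 0.067.
Maximizing c = f(k) − (n+δ)·k gives f'(k) = n+δ, i.e. 0.38·2.49·k^(0.38−1) = 0.067, so k_gold = (0.38·2.49/0.067)^(1/0.62) ≈ 71.5633.
y_gold = 2.49·71.5633^0.38 ≈ 12.6177.

(a) k_gold ≈ 71.563; (b) y_gold ≈ 12.618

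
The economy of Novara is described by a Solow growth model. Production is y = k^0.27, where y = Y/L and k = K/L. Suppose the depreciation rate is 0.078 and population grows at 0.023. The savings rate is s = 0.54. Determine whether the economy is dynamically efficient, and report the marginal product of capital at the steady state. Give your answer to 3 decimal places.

dynamically inefficient; MPK ≈ 0.051

The effective depreciation rate is n + δ = 0.023 + 0.078 = 0.101.
Steady-state k*: s·k^0.27 = 0.101·k gives k* = (0.54/0.101)^(1/0.73) ≈ 9.9394.
MPK = 0.27·9.9394^(-0.73) ≈ 0.0505.
MPK < n+δ = 0.101, so the economy is dynamically inefficient (over-saving).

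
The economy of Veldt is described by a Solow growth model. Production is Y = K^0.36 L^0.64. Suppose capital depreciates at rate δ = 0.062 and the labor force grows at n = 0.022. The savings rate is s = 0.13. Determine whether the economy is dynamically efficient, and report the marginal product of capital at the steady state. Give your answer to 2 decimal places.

dynamically efficient; MPK ≈ 0.23

The effective depreciation rate is n + δ = 0.022 + 0.062 = 0.084.
Steady-state k*: s·k^0.36 = 0.084·k gives k* = (0.13/0.084)^(1/0.64) ≈ 1.9786.
MPK = 0.36·1.9786^(-0.64) ≈ 0.2326.
MPK > n+δ = 0.084, so the economy is dynamically efficient (under-saving).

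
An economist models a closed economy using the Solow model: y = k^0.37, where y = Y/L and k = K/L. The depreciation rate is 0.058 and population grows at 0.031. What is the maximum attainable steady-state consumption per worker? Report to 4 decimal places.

Capital per worker breaks even when investment replaces (n + δ)·k; here n + δ = 0.089.
Golden rule sets MPK = n+δ: 0.37·k^(0.37−1) = 0.089, so k_gold = (0.37/0.089)^(1/0.63) ≈ 9.5993.
y_gold = 9.5993^0.37 ≈ 2.3090.
c_gold = y_gold − (n+δ)·k_gold = 2.3090 − 0.089·9.5993 ≈ 1.4547.

c_gold ≈ 1.4547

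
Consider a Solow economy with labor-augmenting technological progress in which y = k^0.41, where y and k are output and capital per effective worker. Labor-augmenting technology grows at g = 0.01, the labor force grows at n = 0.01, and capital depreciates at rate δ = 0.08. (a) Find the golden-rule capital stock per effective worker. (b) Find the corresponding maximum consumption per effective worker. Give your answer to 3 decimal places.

(a) k_gold ≈ 10.930; (b) c_gold ≈ 1.573

n + g + δ = 0.01 + 0.01 + 0.08 = 0.1.
Golden rule sets MPK = n+g+δ: 0.41·k^(0.41−1) = 0.1, so k_gold = (0.41/0.1)^(1/0.59) ≈ 10.9299.
y_gold = 10.9299^0.41 ≈ 2.6658; c_gold = y_gold − 0.1·k_gold ≈ 1.5728.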